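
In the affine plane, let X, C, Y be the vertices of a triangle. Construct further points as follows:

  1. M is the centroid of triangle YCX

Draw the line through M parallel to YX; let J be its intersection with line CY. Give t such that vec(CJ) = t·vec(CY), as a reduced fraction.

t = 2/3

Assign X = (0, 0), C = (1, 0), Y = (0, 1) — the answer is frame-independent, so this choice is without loss of generality.
1. M is the centroid of triangle YCX ⇒ M = (1/3, 1/3)
through M parallel to YX: direction (0, -1); meets CY at J = (1/3, 2/3)
J = C + t·(Y−C) with t = 2/3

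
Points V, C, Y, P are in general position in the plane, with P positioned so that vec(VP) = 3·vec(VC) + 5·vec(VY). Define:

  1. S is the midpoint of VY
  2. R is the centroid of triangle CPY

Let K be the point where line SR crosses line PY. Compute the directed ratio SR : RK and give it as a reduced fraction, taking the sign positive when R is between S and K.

Work in coordinates with V = (0, 0), C = (1, 0), Y = (0, 1), P = (3, 5).
1. S is the midpoint of VY ⇒ S = (0, 1/2)
2. R is the centroid of triangle CPY ⇒ R = (4/3, 2)
line SR meets PY at K = (-12/5, -11/5)
R = S + t·(K−S) with t = -5/9, so SR:RK = -5/9:14/9

SR:RK = -5/14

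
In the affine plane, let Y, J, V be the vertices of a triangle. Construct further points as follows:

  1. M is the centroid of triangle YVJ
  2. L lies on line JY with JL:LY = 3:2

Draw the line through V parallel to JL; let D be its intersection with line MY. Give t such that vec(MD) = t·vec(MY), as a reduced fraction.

t = -2

Choose coordinates Y = (0, 0), J = (1, 0), V = (0, 1).
1. M is the centroid of triangle YVJ ⇒ M = (1/3, 1/3)
2. L lies on line JY with JL:LY = 3:2 ⇒ L = (2/5, 0)
through V parallel to JL: direction (-3/5, 0); meets MY at D = (1, 1)
D = M + t·(Y−M) with t = -2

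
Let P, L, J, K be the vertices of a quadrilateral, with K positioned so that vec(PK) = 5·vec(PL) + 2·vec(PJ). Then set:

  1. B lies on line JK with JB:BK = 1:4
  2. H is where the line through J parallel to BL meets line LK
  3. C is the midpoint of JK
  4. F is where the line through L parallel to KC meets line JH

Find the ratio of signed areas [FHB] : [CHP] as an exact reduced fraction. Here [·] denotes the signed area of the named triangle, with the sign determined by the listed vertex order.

[FHB]:[CHP] = -6/25

Work in coordinates with P = (0, 0), L = (1, 0), J = (0, 1), K = (5, 2).
1. B lies on line JK with JB:BK = 1:4 ⇒ B = (1, 6/5)
2. H is where the line through J parallel to BL meets line LK ⇒ H = (0, -1/2)
3. C is the midpoint of JK ⇒ C = (5/2, 3/2)
4. F is where the line through L parallel to KC meets line JH ⇒ F = (0, -1/5)
2·[FHB] = 3/10, 2·[CHP] = -5/4
[FHB]:[CHP] = 3/10:-5/4 = -6/25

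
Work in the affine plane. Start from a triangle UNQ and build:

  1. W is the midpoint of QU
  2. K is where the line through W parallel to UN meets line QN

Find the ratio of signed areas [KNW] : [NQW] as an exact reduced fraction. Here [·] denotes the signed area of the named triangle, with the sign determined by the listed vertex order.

Assign U = (0, 0), N = (1, 0), Q = (0, 1) — the answer is frame-independent, so this choice is without loss of generality.
1. W is the midpoint of QU ⇒ W = (0, 1/2)
2. K is where the line through W parallel to UN meets line QN ⇒ K = (1/2, 1/2)
2·[KNW] = -1/4, 2·[NQW] = 1/2
[KNW]:[NQW] = -1/4:1/2 = -1/2

[KNW]:[NQW] = -1/2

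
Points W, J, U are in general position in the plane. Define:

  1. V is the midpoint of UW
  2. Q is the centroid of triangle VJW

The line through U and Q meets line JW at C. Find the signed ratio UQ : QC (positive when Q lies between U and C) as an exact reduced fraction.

Set W = (0, 0), J = (1, 0), U = (0, 1); any affine frame gives the same invariant.
1. V is the midpoint of UW ⇒ V = (0, 1/2)
2. Q is the centroid of triangle VJW ⇒ Q = (1/3, 1/6)
line UQ meets JW at C = (2/5, 0)
Q = U + t·(C−U) with t = 5/6, so UQ:QC = 5/6:1/6

UQ:QC = 5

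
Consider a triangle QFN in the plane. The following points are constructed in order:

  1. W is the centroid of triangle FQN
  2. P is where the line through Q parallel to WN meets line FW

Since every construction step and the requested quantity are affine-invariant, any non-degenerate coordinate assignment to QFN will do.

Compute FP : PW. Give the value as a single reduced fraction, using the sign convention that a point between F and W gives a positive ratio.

FP:PW = -2

Work in coordinates with Q = (0, 0), F = (1, 0), N = (0, 1).
1. W is the centroid of triangle FQN ⇒ W = (1/3, 1/3)
2. P is where the line through Q parallel to WN meets line FW ⇒ P = (-1/3, 2/3)
P = F + t·(W−F) with t = 2, so FP:PW = t:(1−t) = 2:-1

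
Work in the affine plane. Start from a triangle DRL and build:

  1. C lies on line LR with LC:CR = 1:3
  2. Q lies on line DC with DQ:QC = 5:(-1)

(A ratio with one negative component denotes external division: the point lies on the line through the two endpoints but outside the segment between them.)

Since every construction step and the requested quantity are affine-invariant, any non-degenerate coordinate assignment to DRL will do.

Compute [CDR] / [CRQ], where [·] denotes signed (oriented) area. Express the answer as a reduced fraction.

[CDR]:[CRQ] = 4

Assign D = (0, 0), R = (1, 0), L = (0, 1) — the answer is frame-independent, so this choice is without loss of generality.
1. C lies on line LR with LC:CR = 1:3 ⇒ C = (1/4, 3/4)
2. Q lies on line DC with DQ:QC = 5:(-1) ⇒ Q = (5/16, 15/16)
2·[CDR] = 3/4, 2·[CRQ] = 3/16
[CDR]:[CRQ] = 3/4:3/16 = 4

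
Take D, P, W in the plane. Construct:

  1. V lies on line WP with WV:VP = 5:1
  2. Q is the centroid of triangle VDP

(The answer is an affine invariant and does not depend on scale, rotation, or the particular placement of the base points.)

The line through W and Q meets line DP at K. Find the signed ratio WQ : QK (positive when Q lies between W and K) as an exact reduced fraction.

Choose coordinates D = (0, 0), P = (1, 0), W = (0, 1).
1. V lies on line WP with WV:VP = 5:1 ⇒ V = (5/6, 1/6)
2. Q is the centroid of triangle VDP ⇒ Q = (11/18, 1/18)
line WQ meets DP at K = (11/17, 0)
Q = W + t·(K−W) with t = 17/18, so WQ:QK = 17/18:1/18

WQ:QK = 17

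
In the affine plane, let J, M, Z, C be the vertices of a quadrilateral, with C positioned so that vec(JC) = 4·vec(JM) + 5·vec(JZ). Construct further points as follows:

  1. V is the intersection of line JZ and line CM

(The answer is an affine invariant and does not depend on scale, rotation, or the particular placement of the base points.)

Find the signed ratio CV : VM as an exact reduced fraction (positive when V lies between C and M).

Choose coordinates J = (0, 0), M = (1, 0), Z = (0, 1), C = (4, 5).
1. V is the intersection of line JZ and line CM ⇒ V = (0, -5/3)
V = C + t·(M−C) with t = 4/3, so CV:VM = t:(1−t) = 4/3:-1/3

CV:VM = -4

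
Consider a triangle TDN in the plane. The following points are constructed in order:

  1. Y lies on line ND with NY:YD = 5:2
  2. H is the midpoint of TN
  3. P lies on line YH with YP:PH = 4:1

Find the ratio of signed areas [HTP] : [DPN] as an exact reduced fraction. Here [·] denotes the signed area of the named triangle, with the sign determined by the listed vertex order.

[HTP]:[DPN] = -5/28

Set T = (0, 0), D = (1, 0), N = (0, 1); any affine frame gives the same invariant.
1. Y lies on line ND with NY:YD = 5:2 ⇒ Y = (5/7, 2/7)
2. H is the midpoint of TN ⇒ H = (0, 1/2)
3. P lies on line YH with YP:PH = 4:1 ⇒ P = (1/7, 16/35)
2·[HTP] = 1/14, 2·[DPN] = -2/5
[HTP]:[DPN] = 1/14:-2/5 = -5/28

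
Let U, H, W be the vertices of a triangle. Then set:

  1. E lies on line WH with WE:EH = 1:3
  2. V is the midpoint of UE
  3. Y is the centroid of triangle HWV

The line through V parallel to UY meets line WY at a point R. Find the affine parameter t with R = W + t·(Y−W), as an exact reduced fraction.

Choose coordinates U = (0, 0), H = (1, 0), W = (0, 1).
1. E lies on line WH with WE:EH = 1:3 ⇒ E = (1/4, 3/4)
2. V is the midpoint of UE ⇒ V = (1/8, 3/8)
3. Y is the centroid of triangle HWV ⇒ Y = (3/8, 11/24)
through V parallel to UY: direction (3/8, 11/24); meets WY at R = (7/24, 125/216)
R = W + t·(Y−W) with t = 7/9

t = 7/9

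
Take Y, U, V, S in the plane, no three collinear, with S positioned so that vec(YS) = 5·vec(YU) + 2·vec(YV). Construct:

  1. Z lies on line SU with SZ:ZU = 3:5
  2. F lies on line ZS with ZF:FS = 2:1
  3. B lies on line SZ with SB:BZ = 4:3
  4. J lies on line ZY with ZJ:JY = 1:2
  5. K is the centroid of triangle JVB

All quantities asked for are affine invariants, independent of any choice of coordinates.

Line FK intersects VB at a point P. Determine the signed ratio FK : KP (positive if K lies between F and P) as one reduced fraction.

Assign Y = (0, 0), U = (1, 0), V = (0, 1), S = (5, 2) — the answer is frame-independent, so this choice is without loss of generality.
1. Z lies on line SU with SZ:ZU = 3:5 ⇒ Z = (7/2, 5/4)
2. F lies on line ZS with ZF:FS = 2:1 ⇒ F = (9/2, 7/4)
3. B lies on line SZ with SB:BZ = 4:3 ⇒ B = (29/7, 11/7)
4. J lies on line ZY with ZJ:JY = 1:2 ⇒ J = (7/3, 5/6)
5. K is the centroid of triangle JVB ⇒ K = (136/63, 143/126)
line FK meets VB at P = (1479/427, 631/427)
K = F + t·(P−F) with t = 61/27, so FK:KP = 61/27:-34/27

FK:KP = -61/34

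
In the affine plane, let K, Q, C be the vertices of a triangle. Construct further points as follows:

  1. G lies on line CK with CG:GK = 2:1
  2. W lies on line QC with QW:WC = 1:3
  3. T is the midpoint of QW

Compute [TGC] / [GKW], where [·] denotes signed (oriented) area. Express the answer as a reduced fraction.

Set K = (0, 0), Q = (1, 0), C = (0, 1); any affine frame gives the same invariant.
1. G lies on line CK with CG:GK = 2:1 ⇒ G = (0, 1/3)
2. W lies on line QC with QW:WC = 1:3 ⇒ W = (3/4, 1/4)
3. T is the midpoint of QW ⇒ T = (7/8, 1/8)
2·[TGC] = -7/12, 2·[GKW] = 1/4
[TGC]:[GKW] = -7/12:1/4 = -7/3

[TGC]:[GKW] = -7/3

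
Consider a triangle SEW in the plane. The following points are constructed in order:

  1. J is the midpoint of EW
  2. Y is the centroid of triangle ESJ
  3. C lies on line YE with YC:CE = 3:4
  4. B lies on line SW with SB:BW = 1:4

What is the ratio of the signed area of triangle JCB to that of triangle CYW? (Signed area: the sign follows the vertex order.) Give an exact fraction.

Set S = (0, 0), E = (1, 0), W = (0, 1); any affine frame gives the same invariant.
1. J is the midpoint of EW ⇒ J = (1/2, 1/2)
2. Y is the centroid of triangle ESJ ⇒ Y = (1/2, 1/6)
3. C lies on line YE with YC:CE = 3:4 ⇒ C = (5/7, 2/21)
4. B lies on line SW with SB:BW = 1:4 ⇒ B = (0, 1/5)
2·[JCB] = -4/15, 2·[CYW] = -1/7
[JCB]:[CYW] = -4/15:-1/7 = 28/15

[JCB]:[CYW] = 28/15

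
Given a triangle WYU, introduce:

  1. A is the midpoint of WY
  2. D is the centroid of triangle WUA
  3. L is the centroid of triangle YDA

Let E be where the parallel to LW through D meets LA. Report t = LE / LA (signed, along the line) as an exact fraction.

Work in coordinates with W = (0, 0), Y = (1, 0), U = (0, 1).
1. A is the midpoint of WY ⇒ A = (1/2, 0)
2. D is the centroid of triangle WUA ⇒ D = (1/6, 1/3)
3. L is the centroid of triangle YDA ⇒ L = (5/9, 1/9)
through D parallel to LW: direction (-5/9, -1/9); meets LA at E = (13/18, 4/9)
E = L + t·(A−L) with t = -3

t = -3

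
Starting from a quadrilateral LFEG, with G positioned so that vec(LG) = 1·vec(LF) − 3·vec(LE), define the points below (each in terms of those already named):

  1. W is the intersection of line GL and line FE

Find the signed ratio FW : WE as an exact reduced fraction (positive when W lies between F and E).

FW:WE = -3

Choose coordinates L = (0, 0), F = (1, 0), E = (0, 1), G = (1, -3).
1. W is the intersection of line GL and line FE ⇒ W = (-1/2, 3/2)
W = F + t·(E−F) with t = 3/2, so FW:WE = t:(1−t) = 3/2:-1/2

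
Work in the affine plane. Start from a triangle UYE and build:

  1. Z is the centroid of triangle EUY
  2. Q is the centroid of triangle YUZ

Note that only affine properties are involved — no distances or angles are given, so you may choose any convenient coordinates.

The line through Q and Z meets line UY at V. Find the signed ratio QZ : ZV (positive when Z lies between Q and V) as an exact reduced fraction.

Work in coordinates with U = (0, 0), Y = (1, 0), E = (0, 1).
1. Z is the centroid of triangle EUY ⇒ Z = (1/3, 1/3)
2. Q is the centroid of triangle YUZ ⇒ Q = (4/9, 1/9)
line QZ meets UY at V = (1/2, 0)
Z = Q + t·(V−Q) with t = -2, so QZ:ZV = -2:3

QZ:ZV = -2/3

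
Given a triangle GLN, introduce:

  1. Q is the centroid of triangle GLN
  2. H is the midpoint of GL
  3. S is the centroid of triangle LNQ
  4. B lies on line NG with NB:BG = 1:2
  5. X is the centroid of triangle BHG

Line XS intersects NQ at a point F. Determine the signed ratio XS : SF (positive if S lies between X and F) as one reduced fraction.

Choose coordinates G = (0, 0), L = (1, 0), N = (0, 1).
1. Q is the centroid of triangle GLN ⇒ Q = (1/3, 1/3)
2. H is the midpoint of GL ⇒ H = (1/2, 0)
3. S is the centroid of triangle LNQ ⇒ S = (4/9, 4/9)
4. B lies on line NG with NB:BG = 1:2 ⇒ B = (0, 2/3)
5. X is the centroid of triangle BHG ⇒ X = (1/6, 2/9)
line XS meets NQ at F = (41/126, 22/63)
S = X + t·(F−X) with t = 7/4, so XS:SF = 7/4:-3/4

XS:SF = -7/3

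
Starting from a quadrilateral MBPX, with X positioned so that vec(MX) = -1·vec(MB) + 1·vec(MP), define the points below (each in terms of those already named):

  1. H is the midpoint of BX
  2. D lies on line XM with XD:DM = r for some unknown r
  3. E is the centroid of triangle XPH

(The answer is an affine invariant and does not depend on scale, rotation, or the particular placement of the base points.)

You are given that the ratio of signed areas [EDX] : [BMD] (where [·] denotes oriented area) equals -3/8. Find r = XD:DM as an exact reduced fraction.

Assign M = (0, 0), B = (1, 0), P = (0, 1), X = (-1, 1) — the answer is frame-independent, so this choice is without loss of generality.
1. H is the midpoint of BX ⇒ H = (0, 1/2)
2. With XD:DM = r, write λ = r/(r+1) so D = X + λ·(M−X); D is affine-linear in λ
3. E is the centroid of triangle XPH ⇒ E = (-1/3, 5/6)
Every point depending on D is an affine combination of D and λ-independent points, so each such coordinate is linear in λ; the λ² term in each signed area is a multiple of (M−X)×(M−X) = 0, so 2·[EDX] and 2·[BMD] are each linear in λ. Evaluating at λ=0 and λ=1:
  2·[EDX] = -1/2·λ,   2·[BMD] = λ − 1
So [EDX]:[BMD] = (-1/2·λ) / (λ − 1). Setting this equal to -3/8:
  -1/2·λ = -3/8·(λ − 1)  ⇒  λ = -3
Then r = λ/(1−λ) = (-3)/(4) = -3/4. Check: with r = -3/4, D = (-4, 4) and [EDX]:[BMD] = -3/8 as required.

r = -3/4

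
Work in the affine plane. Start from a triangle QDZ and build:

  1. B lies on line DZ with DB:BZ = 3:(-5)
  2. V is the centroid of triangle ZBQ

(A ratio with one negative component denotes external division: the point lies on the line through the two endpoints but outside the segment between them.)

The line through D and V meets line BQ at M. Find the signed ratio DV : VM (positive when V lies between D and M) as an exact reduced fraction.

DV:VM = 4/5

Work in coordinates with Q = (0, 0), D = (1, 0), Z = (0, 1).
1. B lies on line DZ with DB:BZ = 3:(-5) ⇒ B = (5/2, -3/2)
2. V is the centroid of triangle ZBQ ⇒ V = (5/6, -1/6)
line DV meets BQ at M = (5/8, -3/8)
V = D + t·(M−D) with t = 4/9, so DV:VM = 4/9:5/9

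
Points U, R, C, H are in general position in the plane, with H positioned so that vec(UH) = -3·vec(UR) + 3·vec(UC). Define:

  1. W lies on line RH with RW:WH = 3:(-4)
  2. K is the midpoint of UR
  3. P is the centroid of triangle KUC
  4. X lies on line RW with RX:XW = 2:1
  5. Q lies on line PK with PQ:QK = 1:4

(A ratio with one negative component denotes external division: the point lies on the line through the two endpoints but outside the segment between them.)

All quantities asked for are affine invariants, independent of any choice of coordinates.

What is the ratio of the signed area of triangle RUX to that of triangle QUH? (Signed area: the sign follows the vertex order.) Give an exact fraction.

[RUX]:[QUH] = -4

Set U = (0, 0), R = (1, 0), C = (0, 1), H = (-3, 3); any affine frame gives the same invariant.
1. W lies on line RH with RW:WH = 3:(-4) ⇒ W = (13, -9)
2. K is the midpoint of UR ⇒ K = (1/2, 0)
3. P is the centroid of triangle KUC ⇒ P = (1/6, 1/3)
4. X lies on line RW with RX:XW = 2:1 ⇒ X = (9, -6)
5. Q lies on line PK with PQ:QK = 1:4 ⇒ Q = (7/30, 4/15)
2·[RUX] = 6, 2·[QUH] = -3/2
[RUX]:[QUH] = 6:-3/2 = -4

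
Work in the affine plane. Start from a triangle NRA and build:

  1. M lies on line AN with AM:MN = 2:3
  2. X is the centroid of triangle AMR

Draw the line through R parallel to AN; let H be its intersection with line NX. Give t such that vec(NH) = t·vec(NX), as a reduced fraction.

Work in coordinates with N = (0, 0), R = (1, 0), A = (0, 1).
1. M lies on line AN with AM:MN = 2:3 ⇒ M = (0, 3/5)
2. X is the centroid of triangle AMR ⇒ X = (1/3, 8/15)
through R parallel to AN: direction (0, -1); meets NX at H = (1, 8/5)
H = N + t·(X−N) with t = 3

t = 3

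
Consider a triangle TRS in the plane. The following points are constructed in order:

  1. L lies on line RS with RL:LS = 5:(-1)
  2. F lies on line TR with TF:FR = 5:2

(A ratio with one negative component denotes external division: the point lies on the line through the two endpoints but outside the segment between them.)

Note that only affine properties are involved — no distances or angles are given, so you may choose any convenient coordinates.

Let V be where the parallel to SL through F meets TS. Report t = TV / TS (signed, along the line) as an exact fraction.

Choose coordinates T = (0, 0), R = (1, 0), S = (0, 1).
1. L lies on line RS with RL:LS = 5:(-1) ⇒ L = (-1/4, 5/4)
2. F lies on line TR with TF:FR = 5:2 ⇒ F = (5/7, 0)
through F parallel to SL: direction (-1/4, 1/4); meets TS at V = (0, 5/7)
V = T + t·(S−T) with t = 5/7

t = 5/7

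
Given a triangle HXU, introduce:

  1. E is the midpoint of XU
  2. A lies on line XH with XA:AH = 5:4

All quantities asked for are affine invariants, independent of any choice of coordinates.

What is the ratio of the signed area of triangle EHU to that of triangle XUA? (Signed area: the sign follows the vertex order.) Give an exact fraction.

[EHU]:[XUA] = -9/10

Set H = (0, 0), X = (1, 0), U = (0, 1); any affine frame gives the same invariant.
1. E is the midpoint of XU ⇒ E = (1/2, 1/2)
2. A lies on line XH with XA:AH = 5:4 ⇒ A = (4/9, 0)
2·[EHU] = -1/2, 2·[XUA] = 5/9
[EHU]:[XUA] = -1/2:5/9 = -9/10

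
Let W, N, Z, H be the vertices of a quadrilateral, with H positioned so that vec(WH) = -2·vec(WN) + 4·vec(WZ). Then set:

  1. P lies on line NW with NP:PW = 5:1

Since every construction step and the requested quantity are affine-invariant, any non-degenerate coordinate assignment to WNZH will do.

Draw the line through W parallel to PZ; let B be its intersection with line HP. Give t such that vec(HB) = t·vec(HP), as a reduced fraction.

Choose coordinates W = (0, 0), N = (1, 0), Z = (0, 1), H = (-2, 4).
1. P lies on line NW with NP:PW = 5:1 ⇒ P = (1/6, 0)
through W parallel to PZ: direction (-1/6, 1); meets HP at B = (-2/27, 4/9)
B = H + t·(P−H) with t = 8/9

t = 8/9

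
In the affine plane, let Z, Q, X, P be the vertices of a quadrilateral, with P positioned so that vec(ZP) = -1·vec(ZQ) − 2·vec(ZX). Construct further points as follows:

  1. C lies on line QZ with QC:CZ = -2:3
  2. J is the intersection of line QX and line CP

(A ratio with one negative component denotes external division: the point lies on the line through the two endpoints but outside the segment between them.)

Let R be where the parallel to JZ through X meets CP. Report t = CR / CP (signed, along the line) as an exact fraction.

Work in coordinates with Z = (0, 0), Q = (1, 0), X = (0, 1), P = (-1, -2).
1. C lies on line QZ with QC:CZ = -2:3 ⇒ C = (3, 0)
2. J is the intersection of line QX and line CP ⇒ J = (5/3, -2/3)
through X parallel to JZ: direction (-5/3, 2/3); meets CP at R = (25/9, -1/9)
R = C + t·(P−C) with t = 1/18

t = 1/18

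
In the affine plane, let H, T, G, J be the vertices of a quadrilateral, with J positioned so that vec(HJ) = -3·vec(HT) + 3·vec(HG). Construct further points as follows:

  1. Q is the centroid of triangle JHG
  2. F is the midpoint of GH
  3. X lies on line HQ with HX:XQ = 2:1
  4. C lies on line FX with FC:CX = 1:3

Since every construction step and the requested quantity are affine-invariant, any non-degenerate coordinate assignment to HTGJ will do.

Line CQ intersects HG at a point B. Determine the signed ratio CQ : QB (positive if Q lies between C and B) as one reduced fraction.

Work in coordinates with H = (0, 0), T = (1, 0), G = (0, 1), J = (-3, 3).
1. Q is the centroid of triangle JHG ⇒ Q = (-1, 4/3)
2. F is the midpoint of GH ⇒ F = (0, 1/2)
3. X lies on line HQ with HX:XQ = 2:1 ⇒ X = (-2/3, 8/9)
4. C lies on line FX with FC:CX = 1:3 ⇒ C = (-1/6, 43/72)
line CQ meets HG at B = (0, 9/20)
Q = C + t·(B−C) with t = -5, so CQ:QB = -5:6

CQ:QB = -5/6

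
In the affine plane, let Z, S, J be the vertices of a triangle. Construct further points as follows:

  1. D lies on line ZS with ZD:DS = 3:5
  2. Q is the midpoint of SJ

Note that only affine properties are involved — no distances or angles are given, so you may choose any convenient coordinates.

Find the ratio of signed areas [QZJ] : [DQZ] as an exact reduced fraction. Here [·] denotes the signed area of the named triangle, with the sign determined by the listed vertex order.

Choose coordinates Z = (0, 0), S = (1, 0), J = (0, 1).
1. D lies on line ZS with ZD:DS = 3:5 ⇒ D = (3/8, 0)
2. Q is the midpoint of SJ ⇒ Q = (1/2, 1/2)
2·[QZJ] = -1/2, 2·[DQZ] = 3/16
[QZJ]:[DQZ] = -1/2:3/16 = -8/3

[QZJ]:[DQZ] = -8/3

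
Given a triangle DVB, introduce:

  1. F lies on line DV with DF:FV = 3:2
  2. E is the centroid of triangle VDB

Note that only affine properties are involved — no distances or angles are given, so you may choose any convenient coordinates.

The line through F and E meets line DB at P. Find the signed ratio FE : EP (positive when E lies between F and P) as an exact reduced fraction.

FE:EP = 4/5

Work in coordinates with D = (0, 0), V = (1, 0), B = (0, 1).
1. F lies on line DV with DF:FV = 3:2 ⇒ F = (3/5, 0)
2. E is the centroid of triangle VDB ⇒ E = (1/3, 1/3)
line FE meets DB at P = (0, 3/4)
E = F + t·(P−F) with t = 4/9, so FE:EP = 4/9:5/9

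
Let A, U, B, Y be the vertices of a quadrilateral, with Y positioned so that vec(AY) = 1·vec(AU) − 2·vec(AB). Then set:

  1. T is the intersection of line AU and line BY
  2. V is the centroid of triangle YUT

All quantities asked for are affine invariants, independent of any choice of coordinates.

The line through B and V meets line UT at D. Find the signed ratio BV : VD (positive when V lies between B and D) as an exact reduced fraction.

BV:VD = -5/2

Set A = (0, 0), U = (1, 0), B = (0, 1), Y = (1, -2); any affine frame gives the same invariant.
1. T is the intersection of line AU and line BY ⇒ T = (1/3, 0)
2. V is the centroid of triangle YUT ⇒ V = (7/9, -2/3)
line BV meets UT at D = (7/15, 0)
V = B + t·(D−B) with t = 5/3, so BV:VD = 5/3:-2/3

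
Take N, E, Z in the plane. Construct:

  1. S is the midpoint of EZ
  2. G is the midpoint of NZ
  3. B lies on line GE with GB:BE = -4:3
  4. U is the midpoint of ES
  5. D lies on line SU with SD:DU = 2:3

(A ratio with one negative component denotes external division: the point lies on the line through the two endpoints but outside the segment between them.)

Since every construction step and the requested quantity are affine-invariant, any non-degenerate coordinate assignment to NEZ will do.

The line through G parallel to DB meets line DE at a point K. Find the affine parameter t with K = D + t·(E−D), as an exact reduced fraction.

t = 4/3

Work in coordinates with N = (0, 0), E = (1, 0), Z = (0, 1).
1. S is the midpoint of EZ ⇒ S = (1/2, 1/2)
2. G is the midpoint of NZ ⇒ G = (0, 1/2)
3. B lies on line GE with GB:BE = -4:3 ⇒ B = (4, -3/2)
4. U is the midpoint of ES ⇒ U = (3/4, 1/4)
5. D lies on line SU with SD:DU = 2:3 ⇒ D = (3/5, 2/5)
through G parallel to DB: direction (17/5, -19/10); meets DE at K = (17/15, -2/15)
K = D + t·(E−D) with t = 4/3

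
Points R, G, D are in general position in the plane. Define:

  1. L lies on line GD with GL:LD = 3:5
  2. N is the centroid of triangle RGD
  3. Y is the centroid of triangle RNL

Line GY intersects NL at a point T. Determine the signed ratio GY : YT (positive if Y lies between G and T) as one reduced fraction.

Assign R = (0, 0), G = (1, 0), D = (0, 1) — the answer is frame-independent, so this choice is without loss of generality.
1. L lies on line GD with GL:LD = 3:5 ⇒ L = (5/8, 3/8)
2. N is the centroid of triangle RGD ⇒ N = (1/3, 1/3)
3. Y is the centroid of triangle RNL ⇒ Y = (23/72, 17/72)
line GY meets NL at T = (1/8, 17/56)
Y = G + t·(T−G) with t = 7/9, so GY:YT = 7/9:2/9

GY:YT = 7/2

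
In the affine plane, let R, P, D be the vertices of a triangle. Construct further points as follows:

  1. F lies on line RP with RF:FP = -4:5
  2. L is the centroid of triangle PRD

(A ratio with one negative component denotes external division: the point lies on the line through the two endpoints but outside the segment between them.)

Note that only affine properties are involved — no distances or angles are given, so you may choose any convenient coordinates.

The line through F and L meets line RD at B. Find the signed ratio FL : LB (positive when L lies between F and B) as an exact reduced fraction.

Choose coordinates R = (0, 0), P = (1, 0), D = (0, 1).
1. F lies on line RP with RF:FP = -4:5 ⇒ F = (-4, 0)
2. L is the centroid of triangle PRD ⇒ L = (1/3, 1/3)
line FL meets RD at B = (0, 4/13)
L = F + t·(B−F) with t = 13/12, so FL:LB = 13/12:-1/12

FL:LB = -13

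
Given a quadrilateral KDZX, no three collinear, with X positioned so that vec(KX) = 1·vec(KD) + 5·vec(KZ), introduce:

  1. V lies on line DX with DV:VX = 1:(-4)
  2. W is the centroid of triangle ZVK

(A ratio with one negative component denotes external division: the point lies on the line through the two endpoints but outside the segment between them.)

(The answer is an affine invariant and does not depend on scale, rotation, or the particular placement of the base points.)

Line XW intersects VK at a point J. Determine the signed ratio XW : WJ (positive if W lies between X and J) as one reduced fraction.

Work in coordinates with K = (0, 0), D = (1, 0), Z = (0, 1), X = (1, 5).
1. V lies on line DX with DV:VX = 1:(-4) ⇒ V = (1, -5/3)
2. W is the centroid of triangle ZVK ⇒ W = (1/3, -2/9)
line XW meets VK at J = (17/57, -85/171)
W = X + t·(J−X) with t = 19/20, so XW:WJ = 19/20:1/20

XW:WJ = 19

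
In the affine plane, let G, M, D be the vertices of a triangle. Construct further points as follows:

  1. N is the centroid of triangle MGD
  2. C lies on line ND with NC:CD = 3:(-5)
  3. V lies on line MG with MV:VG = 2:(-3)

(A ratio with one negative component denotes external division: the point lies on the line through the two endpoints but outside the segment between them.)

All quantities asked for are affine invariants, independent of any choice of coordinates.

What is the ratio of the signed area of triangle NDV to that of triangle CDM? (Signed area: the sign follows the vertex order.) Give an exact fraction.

Assign G = (0, 0), M = (1, 0), D = (0, 1) — the answer is frame-independent, so this choice is without loss of generality.
1. N is the centroid of triangle MGD ⇒ N = (1/3, 1/3)
2. C lies on line ND with NC:CD = 3:(-5) ⇒ C = (5/6, -2/3)
3. V lies on line MG with MV:VG = 2:(-3) ⇒ V = (3, 0)
2·[NDV] = -5/3, 2·[CDM] = -5/6
[NDV]:[CDM] = -5/3:-5/6 = 2

[NDV]:[CDM] = 2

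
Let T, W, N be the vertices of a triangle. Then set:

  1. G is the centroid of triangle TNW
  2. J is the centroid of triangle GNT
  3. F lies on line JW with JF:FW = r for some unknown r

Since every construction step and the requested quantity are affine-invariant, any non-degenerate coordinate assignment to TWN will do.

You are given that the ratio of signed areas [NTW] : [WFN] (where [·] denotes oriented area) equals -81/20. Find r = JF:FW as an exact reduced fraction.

r = 4/5

Set T = (0, 0), W = (1, 0), N = (0, 1); any affine frame gives the same invariant.
1. G is the centroid of triangle TNW ⇒ G = (1/3, 1/3)
2. J is the centroid of triangle GNT ⇒ J = (1/9, 4/9)
3. With JF:FW = r, write λ = r/(r+1) so F = J + λ·(W−J); F is affine-linear in λ
Every point depending on F is an affine combination of F and λ-independent points, so each such coordinate is linear in λ; the λ² term in each signed area is a multiple of (W−J)×(W−J) = 0, so 2·[NTW] and 2·[WFN] are each linear in λ. Evaluating at λ=0 and λ=1:
  2·[NTW] = 1,   2·[WFN] = 4/9·λ − 4/9
So [NTW]:[WFN] = (1) / (4/9·λ − 4/9). Setting this equal to -81/20:
  1 = -81/20·(4/9·λ − 4/9)  ⇒  λ = 4/9
Then r = λ/(1−λ) = (4/9)/(5/9) = 4/5. Check: with r = 4/5, F = (41/81, 20/81) and [NTW]:[WFN] = -81/20 as required.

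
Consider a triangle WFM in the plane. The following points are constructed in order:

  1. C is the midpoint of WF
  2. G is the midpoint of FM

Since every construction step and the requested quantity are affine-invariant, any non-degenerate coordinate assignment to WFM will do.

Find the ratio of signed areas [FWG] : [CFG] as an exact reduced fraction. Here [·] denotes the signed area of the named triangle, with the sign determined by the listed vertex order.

Work in coordinates with W = (0, 0), F = (1, 0), M = (0, 1).
1. C is the midpoint of WF ⇒ C = (1/2, 0)
2. G is the midpoint of FM ⇒ G = (1/2, 1/2)
2·[FWG] = -1/2, 2·[CFG] = 1/4
[FWG]:[CFG] = -1/2:1/4 = -2

[FWG]:[CFG] = -2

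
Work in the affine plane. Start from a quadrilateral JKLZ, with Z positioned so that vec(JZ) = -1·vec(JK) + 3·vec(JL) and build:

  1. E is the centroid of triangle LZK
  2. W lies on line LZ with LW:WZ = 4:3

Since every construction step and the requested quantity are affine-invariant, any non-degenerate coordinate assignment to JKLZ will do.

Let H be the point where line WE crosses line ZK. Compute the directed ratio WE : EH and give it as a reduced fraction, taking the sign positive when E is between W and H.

Assign J = (0, 0), K = (1, 0), L = (0, 1), Z = (-1, 3) — the answer is frame-independent, so this choice is without loss of generality.
1. E is the centroid of triangle LZK ⇒ E = (0, 4/3)
2. W lies on line LZ with LW:WZ = 4:3 ⇒ W = (-4/7, 15/7)
line WE meets ZK at H = (2, -3/2)
E = W + t·(H−W) with t = 2/9, so WE:EH = 2/9:7/9

WE:EH = 2/7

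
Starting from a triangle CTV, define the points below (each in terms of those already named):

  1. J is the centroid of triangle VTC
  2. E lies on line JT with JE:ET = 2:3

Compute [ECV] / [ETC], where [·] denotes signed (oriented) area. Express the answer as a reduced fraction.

Set C = (0, 0), T = (1, 0), V = (0, 1); any affine frame gives the same invariant.
1. J is the centroid of triangle VTC ⇒ J = (1/3, 1/3)
2. E lies on line JT with JE:ET = 2:3 ⇒ E = (3/5, 1/5)
2·[ECV] = -3/5, 2·[ETC] = -1/5
[ECV]:[ETC] = -3/5:-1/5 = 3

[ECV]:[ETC] = 3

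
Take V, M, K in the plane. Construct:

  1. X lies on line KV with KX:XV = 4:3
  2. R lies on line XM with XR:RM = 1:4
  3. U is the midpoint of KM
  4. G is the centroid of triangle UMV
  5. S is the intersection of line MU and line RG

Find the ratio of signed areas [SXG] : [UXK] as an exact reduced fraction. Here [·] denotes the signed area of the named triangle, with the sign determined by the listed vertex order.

[SXG]:[UXK] = 7/78

Choose coordinates V = (0, 0), M = (1, 0), K = (0, 1).
1. X lies on line KV with KX:XV = 4:3 ⇒ X = (0, 3/7)
2. R lies on line XM with XR:RM = 1:4 ⇒ R = (1/5, 12/35)
3. U is the midpoint of KM ⇒ U = (1/2, 1/2)
4. G is the centroid of triangle UMV ⇒ G = (1/2, 1/6)
5. S is the intersection of line MU and line RG ⇒ S = (17/13, -4/13)
2·[SXG] = -1/39, 2·[UXK] = -2/7
[SXG]:[UXK] = -1/39:-2/7 = 7/78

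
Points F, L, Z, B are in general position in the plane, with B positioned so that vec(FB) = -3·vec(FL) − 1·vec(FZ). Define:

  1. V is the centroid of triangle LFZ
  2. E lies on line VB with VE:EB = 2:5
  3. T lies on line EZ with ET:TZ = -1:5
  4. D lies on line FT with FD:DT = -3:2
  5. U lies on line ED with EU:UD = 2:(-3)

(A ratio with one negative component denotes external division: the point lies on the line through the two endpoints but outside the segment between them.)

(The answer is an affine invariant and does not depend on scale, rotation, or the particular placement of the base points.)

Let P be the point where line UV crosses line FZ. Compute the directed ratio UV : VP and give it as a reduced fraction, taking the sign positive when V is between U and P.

UV:VP = 103/14

Assign F = (0, 0), L = (1, 0), Z = (0, 1), B = (-3, -1) — the answer is frame-independent, so this choice is without loss of generality.
1. V is the centroid of triangle LFZ ⇒ V = (1/3, 1/3)
2. E lies on line VB with VE:EB = 2:5 ⇒ E = (-13/21, -1/21)
3. T lies on line EZ with ET:TZ = -1:5 ⇒ T = (-65/84, -13/42)
4. D lies on line FT with FD:DT = -3:2 ⇒ D = (-65/28, -13/14)
5. U lies on line ED with EU:UD = 2:(-3) ⇒ U = (39/14, 12/7)
line UV meets FZ at P = (0, 15/103)
V = U + t·(P−U) with t = 103/117, so UV:VP = 103/117:14/117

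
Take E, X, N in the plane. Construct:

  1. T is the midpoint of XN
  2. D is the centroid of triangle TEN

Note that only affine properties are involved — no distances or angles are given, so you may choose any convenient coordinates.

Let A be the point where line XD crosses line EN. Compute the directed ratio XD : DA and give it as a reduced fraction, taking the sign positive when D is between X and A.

XD:DA = 5

Set E = (0, 0), X = (1, 0), N = (0, 1); any affine frame gives the same invariant.
1. T is the midpoint of XN ⇒ T = (1/2, 1/2)
2. D is the centroid of triangle TEN ⇒ D = (1/6, 1/2)
line XD meets EN at A = (0, 3/5)
D = X + t·(A−X) with t = 5/6, so XD:DA = 5/6:1/6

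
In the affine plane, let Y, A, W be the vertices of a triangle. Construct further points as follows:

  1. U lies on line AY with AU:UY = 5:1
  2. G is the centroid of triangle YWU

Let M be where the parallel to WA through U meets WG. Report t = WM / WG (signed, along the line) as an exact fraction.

Work in coordinates with Y = (0, 0), A = (1, 0), W = (0, 1).
1. U lies on line AY with AU:UY = 5:1 ⇒ U = (1/6, 0)
2. G is the centroid of triangle YWU ⇒ G = (1/18, 1/3)
through U parallel to WA: direction (1, -1); meets WG at M = (5/66, 1/11)
M = W + t·(G−W) with t = 15/11

t = 15/11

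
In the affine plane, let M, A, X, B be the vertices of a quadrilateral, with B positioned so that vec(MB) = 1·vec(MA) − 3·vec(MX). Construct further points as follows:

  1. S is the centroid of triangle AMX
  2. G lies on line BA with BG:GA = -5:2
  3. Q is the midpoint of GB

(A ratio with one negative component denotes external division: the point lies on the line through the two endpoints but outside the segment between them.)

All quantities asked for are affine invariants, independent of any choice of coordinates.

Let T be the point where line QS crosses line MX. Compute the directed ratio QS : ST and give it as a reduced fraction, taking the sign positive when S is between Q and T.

Choose coordinates M = (0, 0), A = (1, 0), X = (0, 1), B = (1, -3).
1. S is the centroid of triangle AMX ⇒ S = (1/3, 1/3)
2. G lies on line BA with BG:GA = -5:2 ⇒ G = (1, 2)
3. Q is the midpoint of GB ⇒ Q = (1, -1/2)
line QS meets MX at T = (0, 3/4)
S = Q + t·(T−Q) with t = 2/3, so QS:ST = 2/3:1/3

QS:ST = 2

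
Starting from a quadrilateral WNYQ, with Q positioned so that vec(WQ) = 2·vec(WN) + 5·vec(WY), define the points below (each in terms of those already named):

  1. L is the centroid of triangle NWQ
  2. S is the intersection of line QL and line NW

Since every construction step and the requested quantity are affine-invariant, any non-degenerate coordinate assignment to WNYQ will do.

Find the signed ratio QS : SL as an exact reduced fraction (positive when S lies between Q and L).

Work in coordinates with W = (0, 0), N = (1, 0), Y = (0, 1), Q = (2, 5).
1. L is the centroid of triangle NWQ ⇒ L = (1, 5/3)
2. S is the intersection of line QL and line NW ⇒ S = (1/2, 0)
S = Q + t·(L−Q) with t = 3/2, so QS:SL = t:(1−t) = 3/2:-1/2

QS:SL = -3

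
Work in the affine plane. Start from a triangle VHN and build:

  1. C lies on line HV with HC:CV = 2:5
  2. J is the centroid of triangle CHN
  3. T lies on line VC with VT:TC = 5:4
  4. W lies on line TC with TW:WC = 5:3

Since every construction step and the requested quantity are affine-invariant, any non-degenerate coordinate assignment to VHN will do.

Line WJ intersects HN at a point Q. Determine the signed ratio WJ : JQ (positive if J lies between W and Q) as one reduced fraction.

Work in coordinates with V = (0, 0), H = (1, 0), N = (0, 1).
1. C lies on line HV with HC:CV = 2:5 ⇒ C = (5/7, 0)
2. J is the centroid of triangle CHN ⇒ J = (4/7, 1/3)
3. T lies on line VC with VT:TC = 5:4 ⇒ T = (25/63, 0)
4. W lies on line TC with TW:WC = 5:3 ⇒ W = (25/42, 0)
line WJ meets HN at Q = (22/39, 17/39)
J = W + t·(Q−W) with t = 13/17, so WJ:JQ = 13/17:4/17

WJ:JQ = 13/4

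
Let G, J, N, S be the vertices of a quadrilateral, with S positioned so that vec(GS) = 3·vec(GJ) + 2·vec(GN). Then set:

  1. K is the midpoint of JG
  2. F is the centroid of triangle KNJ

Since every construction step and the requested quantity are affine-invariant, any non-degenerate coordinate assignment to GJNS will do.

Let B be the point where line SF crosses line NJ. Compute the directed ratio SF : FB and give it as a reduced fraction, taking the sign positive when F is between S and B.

SF:FB = -25

Set G = (0, 0), J = (1, 0), N = (0, 1), S = (3, 2); any affine frame gives the same invariant.
1. K is the midpoint of JG ⇒ K = (1/2, 0)
2. F is the centroid of triangle KNJ ⇒ F = (1/2, 1/3)
line SF meets NJ at B = (3/5, 2/5)
F = S + t·(B−S) with t = 25/24, so SF:FB = 25/24:-1/24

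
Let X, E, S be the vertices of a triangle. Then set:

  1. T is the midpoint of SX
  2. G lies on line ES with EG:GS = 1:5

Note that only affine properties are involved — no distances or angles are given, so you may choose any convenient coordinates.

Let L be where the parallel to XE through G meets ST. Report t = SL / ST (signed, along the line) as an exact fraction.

Assign X = (0, 0), E = (1, 0), S = (0, 1) — the answer is frame-independent, so this choice is without loss of generality.
1. T is the midpoint of SX ⇒ T = (0, 1/2)
2. G lies on line ES with EG:GS = 1:5 ⇒ G = (5/6, 1/6)
through G parallel to XE: direction (1, 0); meets ST at L = (0, 1/6)
L = S + t·(T−S) with t = 5/3

t = 5/3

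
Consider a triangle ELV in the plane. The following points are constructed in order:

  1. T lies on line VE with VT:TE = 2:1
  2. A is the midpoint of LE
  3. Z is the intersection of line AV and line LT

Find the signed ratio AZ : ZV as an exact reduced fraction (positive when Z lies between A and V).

AZ:ZV = 1/4

Choose coordinates E = (0, 0), L = (1, 0), V = (0, 1).
1. T lies on line VE with VT:TE = 2:1 ⇒ T = (0, 1/3)
2. A is the midpoint of LE ⇒ A = (1/2, 0)
3. Z is the intersection of line AV and line LT ⇒ Z = (2/5, 1/5)
Z = A + t·(V−A) with t = 1/5, so AZ:ZV = t:(1−t) = 1/5:4/5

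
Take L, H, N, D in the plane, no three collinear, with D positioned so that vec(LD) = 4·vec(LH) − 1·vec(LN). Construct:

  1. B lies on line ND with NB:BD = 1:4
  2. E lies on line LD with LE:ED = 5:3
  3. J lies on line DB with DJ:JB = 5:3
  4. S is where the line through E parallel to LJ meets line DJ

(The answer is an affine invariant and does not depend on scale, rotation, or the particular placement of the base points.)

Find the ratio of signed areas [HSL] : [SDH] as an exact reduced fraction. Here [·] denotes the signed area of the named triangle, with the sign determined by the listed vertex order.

Choose coordinates L = (0, 0), H = (1, 0), N = (0, 1), D = (4, -1).
1. B lies on line ND with NB:BD = 1:4 ⇒ B = (4/5, 3/5)
2. E lies on line LD with LE:ED = 5:3 ⇒ E = (5/2, -5/8)
3. J lies on line DB with DJ:JB = 5:3 ⇒ J = (2, 0)
4. S is where the line through E parallel to LJ meets line DJ ⇒ S = (13/4, -5/8)
2·[HSL] = -5/8, 2·[SDH] = -3/8
[HSL]:[SDH] = -5/8:-3/8 = 5/3

[HSL]:[SDH] = 5/3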